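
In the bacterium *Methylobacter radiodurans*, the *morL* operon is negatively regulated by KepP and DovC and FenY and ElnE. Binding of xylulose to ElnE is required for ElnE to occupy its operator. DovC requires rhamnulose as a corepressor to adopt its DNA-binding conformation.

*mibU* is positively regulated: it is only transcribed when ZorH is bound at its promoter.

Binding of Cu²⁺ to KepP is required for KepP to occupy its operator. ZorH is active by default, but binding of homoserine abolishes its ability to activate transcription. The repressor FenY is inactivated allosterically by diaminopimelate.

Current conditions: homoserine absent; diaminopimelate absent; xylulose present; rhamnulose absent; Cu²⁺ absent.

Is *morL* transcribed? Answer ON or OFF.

OFF

Cu²⁺ is absent, so KepP is inactive.
Rhamnulose is absent, so DovC is inactive.
Diaminopimelate is absent, so FenY is active.
Xylulose is present, so ElnE is active.
With repressor FenY bound, *morL* is not transcribed.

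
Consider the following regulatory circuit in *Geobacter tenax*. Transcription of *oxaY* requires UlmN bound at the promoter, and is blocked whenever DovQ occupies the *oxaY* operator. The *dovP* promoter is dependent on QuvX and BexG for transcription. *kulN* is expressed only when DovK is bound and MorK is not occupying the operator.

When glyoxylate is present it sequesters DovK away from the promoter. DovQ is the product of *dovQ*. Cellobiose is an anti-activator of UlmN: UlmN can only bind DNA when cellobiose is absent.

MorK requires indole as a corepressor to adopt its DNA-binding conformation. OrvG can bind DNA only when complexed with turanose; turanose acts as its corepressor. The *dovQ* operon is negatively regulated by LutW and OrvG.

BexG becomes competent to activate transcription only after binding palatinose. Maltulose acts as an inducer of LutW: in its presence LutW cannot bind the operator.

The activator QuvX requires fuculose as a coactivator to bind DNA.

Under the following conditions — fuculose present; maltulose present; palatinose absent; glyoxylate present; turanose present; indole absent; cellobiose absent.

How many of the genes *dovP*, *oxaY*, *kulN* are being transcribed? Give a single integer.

1

Fuculose is present, so QuvX is active.
Palatinose is absent, so BexG is inactive.
Required activator BexG is absent, so *dovP* is not transcribed.
→ *dovP* is OFF.
Cellobiose is absent, so UlmN is active.
Maltulose is present, so LutW is inactive.
Turanose is present, so OrvG is active.
With repressor OrvG bound, *dovQ* is not transcribed.
So DovQ is not produced.
No repressor is bound and UlmN is active, so *oxaY* is transcribed.
→ *oxaY* is ON.
Indole is absent, so MorK is inactive.
Glyoxylate is present, so DovK is inactive.
Required activator DovK is absent, so *kulN* is not transcribed.
→ *kulN* is OFF.
1 of the 3 genes is transcribed.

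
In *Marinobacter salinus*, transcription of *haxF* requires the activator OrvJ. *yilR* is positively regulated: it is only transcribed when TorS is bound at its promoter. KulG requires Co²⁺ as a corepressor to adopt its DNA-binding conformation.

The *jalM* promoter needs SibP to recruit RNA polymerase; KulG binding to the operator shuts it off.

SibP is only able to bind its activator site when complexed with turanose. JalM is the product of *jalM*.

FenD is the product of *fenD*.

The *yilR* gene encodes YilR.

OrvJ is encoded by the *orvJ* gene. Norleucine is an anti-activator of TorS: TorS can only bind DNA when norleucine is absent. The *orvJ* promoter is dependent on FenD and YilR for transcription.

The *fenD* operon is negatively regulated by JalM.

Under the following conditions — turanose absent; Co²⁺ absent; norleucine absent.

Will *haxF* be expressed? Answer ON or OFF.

Turanose is absent, so SibP is inactive.
Co²⁺ is absent, so KulG is inactive.
Required activator SibP is absent, so *jalM* is not transcribed.
So JalM is not produced.
With no repressor bound, *fenD* is transcribed.
So FenD is produced and active.
Norleucine is absent, so TorS is active.
No repressor is bound and TorS is active, so *yilR* is transcribed.
So YilR is produced and active.
No repressor is bound and FenD and YilR are active, so *orvJ* is transcribed.
So OrvJ is produced and active.
No repressor is bound and OrvJ is active, so *haxF* is transcribed.

ON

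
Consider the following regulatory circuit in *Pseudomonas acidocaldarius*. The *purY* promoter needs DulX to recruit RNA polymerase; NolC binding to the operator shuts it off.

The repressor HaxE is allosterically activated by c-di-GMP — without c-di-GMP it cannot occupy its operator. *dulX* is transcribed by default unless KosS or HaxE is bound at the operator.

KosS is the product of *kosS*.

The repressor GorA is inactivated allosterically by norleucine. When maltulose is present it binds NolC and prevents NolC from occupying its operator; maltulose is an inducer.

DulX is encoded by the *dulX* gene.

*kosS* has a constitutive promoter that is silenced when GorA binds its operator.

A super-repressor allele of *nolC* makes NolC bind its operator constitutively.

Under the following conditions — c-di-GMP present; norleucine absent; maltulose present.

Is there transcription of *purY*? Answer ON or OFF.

NolC is constitutively active in this strain.
Norleucine is absent, so GorA is active.
With repressor GorA bound, *kosS* is not transcribed.
So KosS is not produced.
c-di-GMP is present, so HaxE is active.
With repressor HaxE bound, *dulX* is not transcribed.
So DulX is not produced.
With repressor NolC bound, *purY* is not transcribed.

OFF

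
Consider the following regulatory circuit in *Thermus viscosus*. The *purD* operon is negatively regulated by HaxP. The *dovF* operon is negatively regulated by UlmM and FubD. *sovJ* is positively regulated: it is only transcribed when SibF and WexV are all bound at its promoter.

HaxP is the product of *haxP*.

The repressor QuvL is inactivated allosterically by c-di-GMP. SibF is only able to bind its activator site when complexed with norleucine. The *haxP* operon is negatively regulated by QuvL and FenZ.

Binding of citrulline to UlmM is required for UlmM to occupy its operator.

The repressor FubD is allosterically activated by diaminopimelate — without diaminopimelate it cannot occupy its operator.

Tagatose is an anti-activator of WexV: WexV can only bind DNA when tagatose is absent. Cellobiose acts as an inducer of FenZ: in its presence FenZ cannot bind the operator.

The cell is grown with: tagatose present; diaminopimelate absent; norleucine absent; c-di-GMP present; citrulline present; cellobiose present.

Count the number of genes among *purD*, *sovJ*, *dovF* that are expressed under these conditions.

c-di-GMP is present, so QuvL is inactive.
Cellobiose is present, so FenZ is inactive.
With no repressor bound, *haxP* is transcribed.
So HaxP is produced and active.
With repressor HaxP bound, *purD* is not transcribed.
→ *purD* is OFF.
Norleucine is absent, so SibF is inactive.
Tagatose is present, so WexV is inactive.
Required activator SibF is absent, so *sovJ* is not transcribed.
→ *sovJ* is OFF.
Citrulline is present, so UlmM is active.
Diaminopimelate is absent, so FubD is inactive.
With repressor UlmM bound, *dovF* is not transcribed.
→ *dovF* is OFF.
0 of the 3 genes are transcribed.

0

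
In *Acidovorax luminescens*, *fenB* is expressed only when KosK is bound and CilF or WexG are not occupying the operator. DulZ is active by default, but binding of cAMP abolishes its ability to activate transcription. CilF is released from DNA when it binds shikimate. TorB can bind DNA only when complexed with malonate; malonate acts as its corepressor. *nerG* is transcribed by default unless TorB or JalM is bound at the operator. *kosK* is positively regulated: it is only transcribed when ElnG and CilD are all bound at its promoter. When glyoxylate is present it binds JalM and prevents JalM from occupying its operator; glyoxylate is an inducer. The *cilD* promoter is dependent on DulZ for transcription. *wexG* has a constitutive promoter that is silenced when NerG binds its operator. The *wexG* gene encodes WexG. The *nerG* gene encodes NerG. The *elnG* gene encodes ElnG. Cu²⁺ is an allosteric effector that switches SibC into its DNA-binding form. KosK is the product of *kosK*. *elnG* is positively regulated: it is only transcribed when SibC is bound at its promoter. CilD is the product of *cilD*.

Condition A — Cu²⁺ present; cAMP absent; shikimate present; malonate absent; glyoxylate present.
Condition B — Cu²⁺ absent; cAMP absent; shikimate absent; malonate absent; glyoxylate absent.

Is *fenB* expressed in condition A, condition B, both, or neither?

Condition A:
Cu²⁺ is present, so SibC is active.
No repressor is bound and SibC is active, so *elnG* is transcribed.
So ElnG is produced and active.
cAMP is absent, so DulZ is active.
No repressor is bound and DulZ is active, so *cilD* is transcribed.
So CilD is produced and active.
No repressor is bound and ElnG and CilD are active, so *kosK* is transcribed.
So KosK is produced and active.
Shikimate is present, so CilF is inactive.
Malonate is absent, so TorB is inactive.
Glyoxylate is present, so JalM is inactive.
With no repressor bound, *nerG* is transcribed.
So NerG is produced and active.
With repressor NerG bound, *wexG* is not transcribed.
So WexG is not produced.
No repressor is bound and KosK is active, so *fenB* is transcribed.
→ *fenB* is ON in A.
Condition B:
Cu²⁺ is absent, so SibC is inactive.
Required activator SibC is absent, so *elnG* is not transcribed.
So ElnG is not produced.
cAMP is absent, so DulZ is active.
No repressor is bound and DulZ is active, so *cilD* is transcribed.
So CilD is produced and active.
Required activator ElnG is absent, so *kosK* is not transcribed.
So KosK is not produced.
Shikimate is absent, so CilF is active.
Malonate is absent, so TorB is inactive.
Glyoxylate is absent, so JalM is active.
With repressor JalM bound, *nerG* is not transcribed.
So NerG is not produced.
With no repressor bound, *wexG* is transcribed.
So WexG is produced and active.
With repressor CilF bound, *fenB* is not transcribed.
→ *fenB* is OFF in B.

A only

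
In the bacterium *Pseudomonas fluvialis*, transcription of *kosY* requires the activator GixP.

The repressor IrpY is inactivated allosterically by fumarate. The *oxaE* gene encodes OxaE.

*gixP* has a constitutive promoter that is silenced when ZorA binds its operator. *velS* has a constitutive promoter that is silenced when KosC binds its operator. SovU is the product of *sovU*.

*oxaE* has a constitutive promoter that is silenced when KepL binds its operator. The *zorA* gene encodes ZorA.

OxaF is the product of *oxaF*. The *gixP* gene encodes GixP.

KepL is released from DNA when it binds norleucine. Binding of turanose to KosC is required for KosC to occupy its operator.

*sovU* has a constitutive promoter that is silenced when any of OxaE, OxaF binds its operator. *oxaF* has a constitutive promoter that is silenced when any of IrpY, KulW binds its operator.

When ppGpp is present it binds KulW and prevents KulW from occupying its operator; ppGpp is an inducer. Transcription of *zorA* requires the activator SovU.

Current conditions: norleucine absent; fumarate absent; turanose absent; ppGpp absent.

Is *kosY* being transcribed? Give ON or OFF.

OFF

Norleucine is absent, so KepL is active.
With repressor KepL bound, *oxaE* is not transcribed.
So OxaE is not produced.
Fumarate is absent, so IrpY is active.
ppGpp is absent, so KulW is active.
With repressor IrpY bound, *oxaF* is not transcribed.
So OxaF is not produced.
With no repressor bound, *sovU* is transcribed.
So SovU is produced and active.
No repressor is bound and SovU is active, so *zorA* is transcribed.
So ZorA is produced and active.
With repressor ZorA bound, *gixP* is not transcribed.
So GixP is not produced.
Required activator GixP is absent, so *kosY* is not transcribed.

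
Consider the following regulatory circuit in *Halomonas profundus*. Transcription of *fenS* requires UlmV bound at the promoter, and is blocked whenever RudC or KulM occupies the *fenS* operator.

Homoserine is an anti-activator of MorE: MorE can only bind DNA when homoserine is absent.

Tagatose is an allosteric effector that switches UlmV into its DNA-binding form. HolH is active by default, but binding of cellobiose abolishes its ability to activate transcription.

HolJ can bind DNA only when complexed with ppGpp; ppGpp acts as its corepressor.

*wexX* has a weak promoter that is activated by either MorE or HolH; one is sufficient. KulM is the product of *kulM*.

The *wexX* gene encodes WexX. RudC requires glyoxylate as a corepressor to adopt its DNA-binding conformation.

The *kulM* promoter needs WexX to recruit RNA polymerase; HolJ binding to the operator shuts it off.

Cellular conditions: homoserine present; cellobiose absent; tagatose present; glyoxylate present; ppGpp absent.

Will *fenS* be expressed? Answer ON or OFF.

OFF

Glyoxylate is present, so RudC is active.
ppGpp is absent, so HolJ is inactive.
Homoserine is present, so MorE is inactive.
Cellobiose is absent, so HolH is active.
Activator HolH is present, so *wexX* is transcribed.
So WexX is produced and active.
No repressor is bound and WexX is active, so *kulM* is transcribed.
So KulM is produced and active.
Tagatose is present, so UlmV is active.
With repressor RudC bound, *fenS* is not transcribed.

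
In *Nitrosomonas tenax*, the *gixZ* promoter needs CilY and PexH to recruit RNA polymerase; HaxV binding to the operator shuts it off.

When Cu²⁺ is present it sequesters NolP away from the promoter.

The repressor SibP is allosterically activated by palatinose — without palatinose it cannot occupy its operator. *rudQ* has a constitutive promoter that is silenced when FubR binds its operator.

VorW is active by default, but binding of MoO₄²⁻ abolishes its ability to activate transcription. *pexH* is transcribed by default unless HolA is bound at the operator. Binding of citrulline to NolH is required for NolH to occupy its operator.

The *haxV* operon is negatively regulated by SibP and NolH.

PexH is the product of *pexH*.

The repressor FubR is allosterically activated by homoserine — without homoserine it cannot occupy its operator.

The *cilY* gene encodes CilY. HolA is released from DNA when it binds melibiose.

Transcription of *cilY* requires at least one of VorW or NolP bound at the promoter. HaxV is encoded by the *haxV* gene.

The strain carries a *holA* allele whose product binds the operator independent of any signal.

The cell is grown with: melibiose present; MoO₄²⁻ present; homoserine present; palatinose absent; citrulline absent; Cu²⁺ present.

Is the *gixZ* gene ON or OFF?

Palatinose is absent, so SibP is inactive.
Citrulline is absent, so NolH is inactive.
With no repressor bound, *haxV* is transcribed.
So HaxV is produced and active.
MoO₄²⁻ is present, so VorW is inactive.
Cu²⁺ is present, so NolP is inactive.
No activator is available at the *cilY* promoter, so *cilY* is not transcribed.
So CilY is not produced.
HolA is constitutively active in this strain.
With repressor HolA bound, *pexH* is not transcribed.
So PexH is not produced.
With repressor HaxV bound, *gixZ* is not transcribed.

OFF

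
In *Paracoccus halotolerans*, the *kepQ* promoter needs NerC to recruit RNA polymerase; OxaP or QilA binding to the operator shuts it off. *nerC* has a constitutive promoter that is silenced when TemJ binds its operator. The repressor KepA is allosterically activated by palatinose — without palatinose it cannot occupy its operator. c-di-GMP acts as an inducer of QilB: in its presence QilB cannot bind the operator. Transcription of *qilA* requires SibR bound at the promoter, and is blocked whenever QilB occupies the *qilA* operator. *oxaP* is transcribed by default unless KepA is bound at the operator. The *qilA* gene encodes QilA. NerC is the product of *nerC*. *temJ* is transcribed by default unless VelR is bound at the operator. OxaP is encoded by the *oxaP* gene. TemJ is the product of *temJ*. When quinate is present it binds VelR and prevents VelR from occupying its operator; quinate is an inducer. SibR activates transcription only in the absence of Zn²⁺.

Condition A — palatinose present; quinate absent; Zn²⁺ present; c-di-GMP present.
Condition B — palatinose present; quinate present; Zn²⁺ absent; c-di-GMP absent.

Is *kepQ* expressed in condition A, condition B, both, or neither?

A only

Condition A:
Palatinose is present, so KepA is active.
With repressor KepA bound, *oxaP* is not transcribed.
So OxaP is not produced.
Quinate is absent, so VelR is active.
With repressor VelR bound, *temJ* is not transcribed.
So TemJ is not produced.
With no repressor bound, *nerC* is transcribed.
So NerC is produced and active.
Zn²⁺ is present, so SibR is inactive.
c-di-GMP is present, so QilB is inactive.
Required activator SibR is absent, so *qilA* is not transcribed.
So QilA is not produced.
No repressor is bound and NerC is active, so *kepQ* is transcribed.
→ *kepQ* is ON in A.
Condition B:
Palatinose is present, so KepA is active.
With repressor KepA bound, *oxaP* is not transcribed.
So OxaP is not produced.
Quinate is present, so VelR is inactive.
With no repressor bound, *temJ* is transcribed.
So TemJ is produced and active.
With repressor TemJ bound, *nerC* is not transcribed.
So NerC is not produced.
Zn²⁺ is absent, so SibR is active.
c-di-GMP is absent, so QilB is active.
With repressor QilB bound, *qilA* is not transcribed.
So QilA is not produced.
Required activator NerC is absent, so *kepQ* is not transcribed.
→ *kepQ* is OFF in B.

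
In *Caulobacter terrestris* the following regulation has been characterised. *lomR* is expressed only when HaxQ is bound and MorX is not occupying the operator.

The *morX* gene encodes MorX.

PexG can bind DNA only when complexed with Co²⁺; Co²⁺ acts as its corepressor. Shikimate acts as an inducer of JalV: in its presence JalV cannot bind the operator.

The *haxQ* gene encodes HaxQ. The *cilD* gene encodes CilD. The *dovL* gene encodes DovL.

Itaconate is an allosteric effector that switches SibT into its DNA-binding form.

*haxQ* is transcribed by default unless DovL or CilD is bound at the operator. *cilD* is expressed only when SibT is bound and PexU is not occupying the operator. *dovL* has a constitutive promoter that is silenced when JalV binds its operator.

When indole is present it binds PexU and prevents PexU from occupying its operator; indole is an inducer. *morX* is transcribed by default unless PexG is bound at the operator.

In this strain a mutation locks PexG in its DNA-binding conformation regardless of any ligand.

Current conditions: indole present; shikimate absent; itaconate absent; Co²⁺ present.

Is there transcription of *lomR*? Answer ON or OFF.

ON

PexG is constitutively active in this strain.
With repressor PexG bound, *morX* is not transcribed.
So MorX is not produced.
Shikimate is absent, so JalV is active.
With repressor JalV bound, *dovL* is not transcribed.
So DovL is not produced.
Itaconate is absent, so SibT is inactive.
Indole is present, so PexU is inactive.
Required activator SibT is absent, so *cilD* is not transcribed.
So CilD is not produced.
With no repressor bound, *haxQ* is transcribed.
So HaxQ is produced and active.
No repressor is bound and HaxQ is active, so *lomR* is transcribed.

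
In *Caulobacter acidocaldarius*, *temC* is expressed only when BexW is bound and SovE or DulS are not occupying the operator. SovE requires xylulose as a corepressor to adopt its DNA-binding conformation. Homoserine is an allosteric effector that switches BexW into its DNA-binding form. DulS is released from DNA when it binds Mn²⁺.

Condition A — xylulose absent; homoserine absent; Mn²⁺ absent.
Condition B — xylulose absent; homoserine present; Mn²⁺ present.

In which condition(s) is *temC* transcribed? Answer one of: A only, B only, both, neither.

Condition A:
Xylulose is absent, so SovE is inactive.
Homoserine is absent, so BexW is inactive.
Mn²⁺ is absent, so DulS is active.
With repressor DulS bound, *temC* is not transcribed.
→ *temC* is OFF in A.
Condition B:
Xylulose is absent, so SovE is inactive.
Homoserine is present, so BexW is active.
Mn²⁺ is present, so DulS is inactive.
No repressor is bound and BexW is active, so *temC* is transcribed.
→ *temC* is ON in B.

B only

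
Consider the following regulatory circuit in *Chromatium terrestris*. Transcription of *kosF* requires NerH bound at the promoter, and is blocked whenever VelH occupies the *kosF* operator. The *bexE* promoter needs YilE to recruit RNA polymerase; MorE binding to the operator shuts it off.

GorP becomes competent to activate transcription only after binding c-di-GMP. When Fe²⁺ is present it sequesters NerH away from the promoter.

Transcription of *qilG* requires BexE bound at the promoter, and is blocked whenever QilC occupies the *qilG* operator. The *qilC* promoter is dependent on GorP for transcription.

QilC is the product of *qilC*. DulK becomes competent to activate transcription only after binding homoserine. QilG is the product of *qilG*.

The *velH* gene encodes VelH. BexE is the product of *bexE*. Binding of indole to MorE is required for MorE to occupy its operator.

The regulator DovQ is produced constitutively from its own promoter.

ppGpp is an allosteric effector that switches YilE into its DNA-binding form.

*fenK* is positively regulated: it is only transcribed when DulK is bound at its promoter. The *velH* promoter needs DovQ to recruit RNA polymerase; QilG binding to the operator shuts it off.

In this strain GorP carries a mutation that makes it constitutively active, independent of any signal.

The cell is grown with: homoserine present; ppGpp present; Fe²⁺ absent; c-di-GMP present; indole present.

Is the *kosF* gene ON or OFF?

OFF

Fe²⁺ is absent, so NerH is active.
DovQ is produced constitutively and is active.
Indole is present, so MorE is active.
ppGpp is present, so YilE is active.
With repressor MorE bound, *bexE* is not transcribed.
So BexE is not produced.
GorP is constitutively active in this strain.
No repressor is bound and GorP is active, so *qilC* is transcribed.
So QilC is produced and active.
With repressor QilC bound, *qilG* is not transcribed.
So QilG is not produced.
No repressor is bound and DovQ is active, so *velH* is transcribed.
So VelH is produced and active.
With repressor VelH bound, *kosF* is not transcribed.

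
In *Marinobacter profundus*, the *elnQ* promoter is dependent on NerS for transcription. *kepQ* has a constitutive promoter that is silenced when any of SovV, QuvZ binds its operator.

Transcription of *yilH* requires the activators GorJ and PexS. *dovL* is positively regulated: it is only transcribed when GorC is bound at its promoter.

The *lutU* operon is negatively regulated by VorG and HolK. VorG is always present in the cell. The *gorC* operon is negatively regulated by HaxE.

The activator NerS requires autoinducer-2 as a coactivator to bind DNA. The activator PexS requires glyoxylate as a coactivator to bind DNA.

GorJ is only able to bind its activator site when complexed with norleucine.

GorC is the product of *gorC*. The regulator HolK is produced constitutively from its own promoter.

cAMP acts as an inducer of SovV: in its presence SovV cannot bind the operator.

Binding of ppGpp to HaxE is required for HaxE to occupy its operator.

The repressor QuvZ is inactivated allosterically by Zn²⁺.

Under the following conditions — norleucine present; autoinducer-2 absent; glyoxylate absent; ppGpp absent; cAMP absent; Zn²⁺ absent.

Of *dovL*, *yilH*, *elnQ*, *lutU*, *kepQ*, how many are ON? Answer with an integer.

1

ppGpp is absent, so HaxE is inactive.
With no repressor bound, *gorC* is transcribed.
So GorC is produced and active.
No repressor is bound and GorC is active, so *dovL* is transcribed.
→ *dovL* is ON.
Norleucine is present, so GorJ is active.
Glyoxylate is absent, so PexS is inactive.
Required activator PexS is absent, so *yilH* is not transcribed.
→ *yilH* is OFF.
Autoinducer-2 is absent, so NerS is inactive.
Required activator NerS is absent, so *elnQ* is not transcribed.
→ *elnQ* is OFF.
VorG is produced constitutively and is active.
HolK is produced constitutively and is active.
With repressor VorG bound, *lutU* is not transcribed.
→ *lutU* is OFF.
cAMP is absent, so SovV is active.
Zn²⁺ is absent, so QuvZ is active.
With repressor SovV bound, *kepQ* is not transcribed.
→ *kepQ* is OFF.
1 of the 5 genes is transcribed.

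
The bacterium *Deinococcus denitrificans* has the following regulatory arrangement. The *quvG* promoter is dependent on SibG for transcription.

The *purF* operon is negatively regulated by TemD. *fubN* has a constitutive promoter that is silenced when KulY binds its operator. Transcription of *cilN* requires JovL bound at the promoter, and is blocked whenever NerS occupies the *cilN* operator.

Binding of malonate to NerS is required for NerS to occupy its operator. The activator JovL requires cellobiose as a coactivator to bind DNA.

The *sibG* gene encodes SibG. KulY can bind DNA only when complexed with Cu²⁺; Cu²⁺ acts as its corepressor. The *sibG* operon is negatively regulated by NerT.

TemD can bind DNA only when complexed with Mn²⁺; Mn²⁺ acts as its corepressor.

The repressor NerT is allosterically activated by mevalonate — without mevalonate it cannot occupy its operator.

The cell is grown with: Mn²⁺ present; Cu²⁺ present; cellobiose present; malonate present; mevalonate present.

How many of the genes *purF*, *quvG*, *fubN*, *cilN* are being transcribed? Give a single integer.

Mn²⁺ is present, so TemD is active.
With repressor TemD bound, *purF* is not transcribed.
→ *purF* is OFF.
Mevalonate is present, so NerT is active.
With repressor NerT bound, *sibG* is not transcribed.
So SibG is not produced.
Required activator SibG is absent, so *quvG* is not transcribed.
→ *quvG* is OFF.
Cu²⁺ is present, so KulY is active.
With repressor KulY bound, *fubN* is not transcribed.
→ *fubN* is OFF.
Malonate is present, so NerS is active.
Cellobiose is present, so JovL is active.
With repressor NerS bound, *cilN* is not transcribed.
→ *cilN* is OFF.
0 of the 4 genes are transcribed.

0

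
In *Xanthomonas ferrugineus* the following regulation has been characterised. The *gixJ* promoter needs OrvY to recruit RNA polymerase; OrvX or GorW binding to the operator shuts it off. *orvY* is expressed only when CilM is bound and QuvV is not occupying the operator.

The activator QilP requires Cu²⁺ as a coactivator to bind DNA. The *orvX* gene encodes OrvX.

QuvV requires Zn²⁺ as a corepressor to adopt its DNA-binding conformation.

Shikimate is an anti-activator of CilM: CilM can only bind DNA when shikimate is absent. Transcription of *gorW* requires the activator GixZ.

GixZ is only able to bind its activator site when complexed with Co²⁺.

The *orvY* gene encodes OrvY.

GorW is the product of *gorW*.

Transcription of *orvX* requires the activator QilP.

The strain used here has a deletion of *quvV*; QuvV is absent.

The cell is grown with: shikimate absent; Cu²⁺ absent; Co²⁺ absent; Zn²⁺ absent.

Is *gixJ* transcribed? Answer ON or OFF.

ON

Cu²⁺ is absent, so QilP is inactive.
Required activator QilP is absent, so *orvX* is not transcribed.
So OrvX is not produced.
Shikimate is absent, so CilM is active.
QuvV is non-functional in this strain, so it has no effect.
No repressor is bound and CilM is active, so *orvY* is transcribed.
So OrvY is produced and active.
Co²⁺ is absent, so GixZ is inactive.
Required activator GixZ is absent, so *gorW* is not transcribed.
So GorW is not produced.
No repressor is bound and OrvY is active, so *gixJ* is transcribed.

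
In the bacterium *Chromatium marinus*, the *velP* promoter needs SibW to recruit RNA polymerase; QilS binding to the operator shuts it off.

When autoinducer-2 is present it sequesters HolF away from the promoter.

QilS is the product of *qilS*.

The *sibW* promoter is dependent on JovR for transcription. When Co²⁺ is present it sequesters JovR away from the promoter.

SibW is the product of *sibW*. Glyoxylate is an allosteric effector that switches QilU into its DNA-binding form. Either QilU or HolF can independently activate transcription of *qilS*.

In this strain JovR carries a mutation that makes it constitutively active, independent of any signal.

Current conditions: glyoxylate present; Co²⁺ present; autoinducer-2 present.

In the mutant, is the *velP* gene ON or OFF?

OFF

JovR is constitutively active in this strain.
No repressor is bound and JovR is active, so *sibW* is transcribed.
So SibW is produced and active.
Glyoxylate is present, so QilU is active.
Autoinducer-2 is present, so HolF is inactive.
Activator QilU is present, so *qilS* is transcribed.
So QilS is produced and active.
With repressor QilS bound, *velP* is not transcribed.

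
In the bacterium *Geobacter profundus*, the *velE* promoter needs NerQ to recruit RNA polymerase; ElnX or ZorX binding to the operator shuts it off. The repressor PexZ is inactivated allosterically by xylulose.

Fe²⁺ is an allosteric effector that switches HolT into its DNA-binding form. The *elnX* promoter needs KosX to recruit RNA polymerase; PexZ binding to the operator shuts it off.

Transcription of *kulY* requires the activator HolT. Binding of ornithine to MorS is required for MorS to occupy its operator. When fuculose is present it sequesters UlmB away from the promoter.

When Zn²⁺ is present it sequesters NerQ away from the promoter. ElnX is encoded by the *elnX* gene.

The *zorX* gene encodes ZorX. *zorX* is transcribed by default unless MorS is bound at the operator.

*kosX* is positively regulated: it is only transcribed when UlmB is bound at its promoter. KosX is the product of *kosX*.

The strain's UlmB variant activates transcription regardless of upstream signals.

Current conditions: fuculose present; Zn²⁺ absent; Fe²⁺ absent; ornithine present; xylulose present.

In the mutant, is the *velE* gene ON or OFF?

OFF

Zn²⁺ is absent, so NerQ is active.
Xylulose is present, so PexZ is inactive.
UlmB is constitutively active in this strain.
No repressor is bound and UlmB is active, so *kosX* is transcribed.
So KosX is produced and active.
No repressor is bound and KosX is active, so *elnX* is transcribed.
So ElnX is produced and active.
Ornithine is present, so MorS is active.
With repressor MorS bound, *zorX* is not transcribed.
So ZorX is not produced.
With repressor ElnX bound, *velE* is not transcribed.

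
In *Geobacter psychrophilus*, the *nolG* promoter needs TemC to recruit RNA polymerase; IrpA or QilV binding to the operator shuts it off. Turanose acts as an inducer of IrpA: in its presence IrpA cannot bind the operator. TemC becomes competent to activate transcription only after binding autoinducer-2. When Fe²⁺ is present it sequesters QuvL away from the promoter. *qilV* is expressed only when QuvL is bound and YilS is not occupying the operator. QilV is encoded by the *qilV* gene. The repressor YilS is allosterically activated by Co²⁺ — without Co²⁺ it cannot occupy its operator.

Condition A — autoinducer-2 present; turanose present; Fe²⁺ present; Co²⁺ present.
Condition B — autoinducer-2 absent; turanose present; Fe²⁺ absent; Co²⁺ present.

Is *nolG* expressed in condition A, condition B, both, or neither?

A only

Condition A:
Autoinducer-2 is present, so TemC is active.
Turanose is present, so IrpA is inactive.
Fe²⁺ is present, so QuvL is inactive.
Co²⁺ is present, so YilS is active.
With repressor YilS bound, *qilV* is not transcribed.
So QilV is not produced.
No repressor is bound and TemC is active, so *nolG* is transcribed.
→ *nolG* is ON in A.
Condition B:
Autoinducer-2 is absent, so TemC is inactive.
Turanose is present, so IrpA is inactive.
Fe²⁺ is absent, so QuvL is active.
Co²⁺ is present, so YilS is active.
With repressor YilS bound, *qilV* is not transcribed.
So QilV is not produced.
Required activator TemC is absent, so *nolG* is not transcribed.
→ *nolG* is OFF in B.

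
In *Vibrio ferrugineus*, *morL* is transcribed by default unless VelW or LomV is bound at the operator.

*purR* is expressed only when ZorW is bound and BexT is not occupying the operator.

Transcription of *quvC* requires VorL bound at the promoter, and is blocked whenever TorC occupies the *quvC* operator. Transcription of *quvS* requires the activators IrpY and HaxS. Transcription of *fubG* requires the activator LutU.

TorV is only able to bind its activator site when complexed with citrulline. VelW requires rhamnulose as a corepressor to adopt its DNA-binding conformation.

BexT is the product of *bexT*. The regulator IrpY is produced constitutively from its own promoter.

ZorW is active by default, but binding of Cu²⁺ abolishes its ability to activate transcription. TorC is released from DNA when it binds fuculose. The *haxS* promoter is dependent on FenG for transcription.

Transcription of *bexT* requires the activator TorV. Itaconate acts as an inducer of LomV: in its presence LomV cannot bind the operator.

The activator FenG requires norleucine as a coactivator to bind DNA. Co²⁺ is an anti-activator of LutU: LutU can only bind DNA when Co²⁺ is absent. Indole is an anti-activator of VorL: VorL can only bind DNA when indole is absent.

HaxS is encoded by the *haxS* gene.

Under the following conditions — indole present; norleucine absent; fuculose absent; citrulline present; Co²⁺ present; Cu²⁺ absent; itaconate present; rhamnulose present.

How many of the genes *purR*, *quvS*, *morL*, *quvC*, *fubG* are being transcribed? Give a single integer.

0

Citrulline is present, so TorV is active.
No repressor is bound and TorV is active, so *bexT* is transcribed.
So BexT is produced and active.
Cu²⁺ is absent, so ZorW is active.
With repressor BexT bound, *purR* is not transcribed.
→ *purR* is OFF.
IrpY is produced constitutively and is active.
Norleucine is absent, so FenG is inactive.
Required activator FenG is absent, so *haxS* is not transcribed.
So HaxS is not produced.
Required activator HaxS is absent, so *quvS* is not transcribed.
→ *quvS* is OFF.
Rhamnulose is present, so VelW is active.
Itaconate is present, so LomV is inactive.
With repressor VelW bound, *morL* is not transcribed.
→ *morL* is OFF.
Fuculose is absent, so TorC is active.
Indole is present, so VorL is inactive.
With repressor TorC bound, *quvC* is not transcribed.
→ *quvC* is OFF.
Co²⁺ is present, so LutU is inactive.
Required activator LutU is absent, so *fubG* is not transcribed.
→ *fubG* is OFF.
0 of the 5 genes are transcribed.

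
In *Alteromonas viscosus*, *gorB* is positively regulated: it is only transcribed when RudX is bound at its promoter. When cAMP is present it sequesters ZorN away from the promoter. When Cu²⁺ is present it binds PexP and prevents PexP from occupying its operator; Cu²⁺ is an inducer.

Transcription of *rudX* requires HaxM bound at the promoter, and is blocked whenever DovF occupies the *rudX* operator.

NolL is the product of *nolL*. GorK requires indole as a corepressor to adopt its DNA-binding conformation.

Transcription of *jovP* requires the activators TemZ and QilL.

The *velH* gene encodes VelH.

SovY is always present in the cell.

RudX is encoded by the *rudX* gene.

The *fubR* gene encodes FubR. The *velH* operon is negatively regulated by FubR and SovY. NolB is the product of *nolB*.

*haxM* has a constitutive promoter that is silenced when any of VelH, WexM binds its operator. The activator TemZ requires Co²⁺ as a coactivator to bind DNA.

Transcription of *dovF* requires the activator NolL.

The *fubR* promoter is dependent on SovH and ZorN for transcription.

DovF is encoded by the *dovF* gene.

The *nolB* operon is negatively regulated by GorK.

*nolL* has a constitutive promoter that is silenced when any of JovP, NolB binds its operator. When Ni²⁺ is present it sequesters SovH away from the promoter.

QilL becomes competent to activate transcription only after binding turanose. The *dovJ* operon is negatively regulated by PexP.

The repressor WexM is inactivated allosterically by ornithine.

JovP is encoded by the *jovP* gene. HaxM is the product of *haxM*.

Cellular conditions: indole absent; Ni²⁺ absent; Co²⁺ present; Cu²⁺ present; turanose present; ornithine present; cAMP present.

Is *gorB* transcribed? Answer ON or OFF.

Co²⁺ is present, so TemZ is active.
Turanose is present, so QilL is active.
No repressor is bound and TemZ and QilL are active, so *jovP* is transcribed.
So JovP is produced and active.
Indole is absent, so GorK is inactive.
With no repressor bound, *nolB* is transcribed.
So NolB is produced and active.
With repressor JovP bound, *nolL* is not transcribed.
So NolL is not produced.
Required activator NolL is absent, so *dovF* is not transcribed.
So DovF is not produced.
Ni²⁺ is absent, so SovH is active.
cAMP is present, so ZorN is inactive.
Required activator ZorN is absent, so *fubR* is not transcribed.
So FubR is not produced.
SovY is produced constitutively and is active.
With repressor SovY bound, *velH* is not transcribed.
So VelH is not produced.
Ornithine is present, so WexM is inactive.
With no repressor bound, *haxM* is transcribed.
So HaxM is produced and active.
No repressor is bound and HaxM is active, so *rudX* is transcribed.
So RudX is produced and active.
No repressor is bound and RudX is active, so *gorB* is transcribed.

ON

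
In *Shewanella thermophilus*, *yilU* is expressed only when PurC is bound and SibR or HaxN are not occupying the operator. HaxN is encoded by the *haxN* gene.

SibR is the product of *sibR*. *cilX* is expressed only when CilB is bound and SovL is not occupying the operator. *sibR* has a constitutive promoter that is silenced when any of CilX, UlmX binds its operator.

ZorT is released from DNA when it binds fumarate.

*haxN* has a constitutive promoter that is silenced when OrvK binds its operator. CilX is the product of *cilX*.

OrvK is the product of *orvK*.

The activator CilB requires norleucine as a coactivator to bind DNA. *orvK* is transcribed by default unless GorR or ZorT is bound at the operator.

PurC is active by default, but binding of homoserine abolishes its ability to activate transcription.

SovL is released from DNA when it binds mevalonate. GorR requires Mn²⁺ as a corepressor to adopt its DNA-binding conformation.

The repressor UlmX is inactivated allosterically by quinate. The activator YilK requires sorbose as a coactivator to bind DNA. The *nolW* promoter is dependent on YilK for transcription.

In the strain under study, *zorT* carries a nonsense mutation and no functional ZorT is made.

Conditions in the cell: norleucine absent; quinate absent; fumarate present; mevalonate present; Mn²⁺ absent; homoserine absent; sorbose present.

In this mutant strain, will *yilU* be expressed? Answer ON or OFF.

ON

Homoserine is absent, so PurC is active.
Mevalonate is present, so SovL is inactive.
Norleucine is absent, so CilB is inactive.
Required activator CilB is absent, so *cilX* is not transcribed.
So CilX is not produced.
Quinate is absent, so UlmX is active.
With repressor UlmX bound, *sibR* is not transcribed.
So SibR is not produced.
Mn²⁺ is absent, so GorR is inactive.
ZorT is non-functional in this strain, so it has no effect.
With no repressor bound, *orvK* is transcribed.
So OrvK is produced and active.
With repressor OrvK bound, *haxN* is not transcribed.
So HaxN is not produced.
No repressor is bound and PurC is active, so *yilU* is transcribed.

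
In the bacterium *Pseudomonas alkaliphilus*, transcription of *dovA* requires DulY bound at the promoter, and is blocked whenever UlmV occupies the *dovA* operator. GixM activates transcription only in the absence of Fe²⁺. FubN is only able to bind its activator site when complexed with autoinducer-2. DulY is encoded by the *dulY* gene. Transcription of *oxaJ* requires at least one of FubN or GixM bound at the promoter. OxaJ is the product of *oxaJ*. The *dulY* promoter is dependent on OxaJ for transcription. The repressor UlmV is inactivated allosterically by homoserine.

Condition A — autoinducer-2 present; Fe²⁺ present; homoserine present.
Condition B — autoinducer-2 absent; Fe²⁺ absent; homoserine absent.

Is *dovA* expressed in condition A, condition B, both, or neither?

Condition A:
Autoinducer-2 is present, so FubN is active.
Fe²⁺ is present, so GixM is inactive.
Activator FubN is present, so *oxaJ* is transcribed.
So OxaJ is produced and active.
No repressor is bound and OxaJ is active, so *dulY* is transcribed.
So DulY is produced and active.
Homoserine is present, so UlmV is inactive.
No repressor is bound and DulY is active, so *dovA* is transcribed.
→ *dovA* is ON in A.
Condition B:
Autoinducer-2 is absent, so FubN is inactive.
Fe²⁺ is absent, so GixM is active.
Activator GixM is present, so *oxaJ* is transcribed.
So OxaJ is produced and active.
No repressor is bound and OxaJ is active, so *dulY* is transcribed.
So DulY is produced and active.
Homoserine is absent, so UlmV is active.
With repressor UlmV bound, *dovA* is not transcribed.
→ *dovA* is OFF in B.

A only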